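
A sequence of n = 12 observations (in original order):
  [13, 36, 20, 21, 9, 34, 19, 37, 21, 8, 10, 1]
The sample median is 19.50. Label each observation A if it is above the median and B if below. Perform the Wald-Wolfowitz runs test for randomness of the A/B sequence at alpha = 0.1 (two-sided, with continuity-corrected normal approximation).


Step 1: Compute median = 19.50; label A = above, B = below.
Labels in order: BAAABABAABBB  (n_A = 6, n_B = 6)
Step 2: Count runs R = 7.
Step 3: Under H0 (random ordering), E[R] = 2*n_A*n_B/(n_A+n_B) + 1 = 2*6*6/12 + 1 = 7.0000.
        Var[R] = 2*n_A*n_B*(2*n_A*n_B - n_A - n_B) / ((n_A+n_B)^2 * (n_A+n_B-1)) = 4320/1584 = 2.7273.
        SD[R] = 1.6514.
Step 4: R = E[R], so z = 0 with no continuity correction.
Step 5: Two-sided p-value via normal approximation = 2*(1 - Phi(|z|)) = 1.000000.
Step 6: alpha = 0.1. fail to reject H0.

R = 7, z = 0.0000, p = 1.000000, fail to reject H0.


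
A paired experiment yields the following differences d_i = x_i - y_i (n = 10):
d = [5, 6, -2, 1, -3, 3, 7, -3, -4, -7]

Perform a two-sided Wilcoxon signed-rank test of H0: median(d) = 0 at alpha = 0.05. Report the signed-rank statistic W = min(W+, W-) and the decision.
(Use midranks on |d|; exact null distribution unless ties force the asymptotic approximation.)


Step 1: Drop any zero differences (none here) and take |d_i|.
|d| = [5, 6, 2, 1, 3, 3, 7, 3, 4, 7]
Step 2: Midrank |d_i| (ties get averaged ranks).
ranks: |5|->7, |6|->8, |2|->2, |1|->1, |3|->4, |3|->4, |7|->9.5, |3|->4, |4|->6, |7|->9.5
Step 3: Attach original signs; sum ranks with positive sign and with negative sign.
W+ = 7 + 8 + 1 + 4 + 9.5 = 29.5
W- = 2 + 4 + 4 + 6 + 9.5 = 25.5
(Check: W+ + W- = 55 should equal n(n+1)/2 = 55.)
Step 4: Test statistic W = min(W+, W-) = 25.5.
Step 5: Ties in |d|, so use the tie-corrected normal approximation.
        E[W] = n(n+1)/4 = 10*11/4 = 27.5.
        Tie groups: |d|=3 (t=3), |d|=7 (t=2); sum(t^3 - t) = 30.
        Var[W] = n(n+1)(2n+1)/24 - sum(t^3-t)/48 = 2310/24 - 30/48 = 95.625.
        z = (W - E[W]) / sqrt(Var[W]) = (25.5 - 27.5) / 9.7788 = -0.2045.
        Two-sided p = 2*Phi(z) = 0.837944.
Step 6: alpha = 0.05. fail to reject H0.

W+ = 29.5, W- = 25.5, W = min = 25.5, p = 0.837944, fail to reject H0.


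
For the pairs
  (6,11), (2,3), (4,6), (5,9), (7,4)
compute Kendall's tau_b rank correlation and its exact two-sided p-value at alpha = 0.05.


Step 1: Enumerate the 10 unordered pairs (i,j) with i<j and classify each by sign(x_j-x_i) * sign(y_j-y_i).
  (1,2):dx=-4,dy=-8->C; (1,3):dx=-2,dy=-5->C; (1,4):dx=-1,dy=-2->C; (1,5):dx=+1,dy=-7->D
  (2,3):dx=+2,dy=+3->C; (2,4):dx=+3,dy=+6->C; (2,5):dx=+5,dy=+1->C; (3,4):dx=+1,dy=+3->C
  (3,5):dx=+3,dy=-2->D; (4,5):dx=+2,dy=-5->D
Step 2: C = 7, D = 3, total pairs = 10.
Step 3: tau = (C - D)/(n(n-1)/2) = (7 - 3)/10 = 0.400000.
Step 4: Exact two-sided p-value (enumerate n! = 120 permutations of y under H0): p = 0.483333.
Step 5: alpha = 0.05. fail to reject H0.

tau_b = 0.4000 (C=7, D=3), p = 0.483333, fail to reject H0.


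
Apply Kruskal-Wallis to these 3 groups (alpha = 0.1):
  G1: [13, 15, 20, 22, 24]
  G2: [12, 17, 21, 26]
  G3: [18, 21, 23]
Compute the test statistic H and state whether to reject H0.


Step 1: Combine all N = 12 observations and assign midranks.
sorted (value, group, rank): (12,G2,1), (13,G1,2), (15,G1,3), (17,G2,4), (18,G3,5), (20,G1,6), (21,G2,7.5), (21,G3,7.5), (22,G1,9), (23,G3,10), (24,G1,11), (26,G2,12)
Step 2: Sum ranks within each group.
R_1 = 31 (n_1 = 5)
R_2 = 24.5 (n_2 = 4)
R_3 = 22.5 (n_3 = 3)
Step 3: H = 12/(N(N+1)) * sum(R_i^2/n_i) - 3(N+1)
     = 12/(12*13) * (31^2/5 + 24.5^2/4 + 22.5^2/3) - 3*13
     = 0.076923 * 511.012 - 39
     = 0.308654.
Step 4: Ties present; correction factor C = 1 - 6/(12^3 - 12) = 0.996503. Corrected H = 0.308654 / 0.996503 = 0.309737.
Step 5: Under H0, H ~ chi^2(2); p-value = 0.856528.
Step 6: alpha = 0.1. fail to reject H0.

H = 0.3097, df = 2, p = 0.856528, fail to reject H0.


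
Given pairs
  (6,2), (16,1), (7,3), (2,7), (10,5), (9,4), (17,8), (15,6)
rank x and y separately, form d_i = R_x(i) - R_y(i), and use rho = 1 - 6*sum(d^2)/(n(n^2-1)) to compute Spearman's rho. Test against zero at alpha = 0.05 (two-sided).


Step 1: Rank x and y separately (midranks; no ties here).
rank(x): 6->2, 16->7, 7->3, 2->1, 10->5, 9->4, 17->8, 15->6
rank(y): 2->2, 1->1, 3->3, 7->7, 5->5, 4->4, 8->8, 6->6
Step 2: d_i = R_x(i) - R_y(i); compute d_i^2.
  (2-2)^2=0, (7-1)^2=36, (3-3)^2=0, (1-7)^2=36, (5-5)^2=0, (4-4)^2=0, (8-8)^2=0, (6-6)^2=0
sum(d^2) = 72.
Step 3: rho = 1 - 6*72 / (8*(8^2 - 1)) = 1 - 432/504 = 0.142857.
Step 4: Under H0, t = rho * sqrt((n-2)/(1-rho^2)) = 0.3536 ~ t(6).
Step 5: Two-sided p-value from the t-distribution with 6 df = 0.735765.
Step 6: alpha = 0.05. fail to reject H0.

rho = 0.1429, p = 0.735765, fail to reject H0 at alpha = 0.05.


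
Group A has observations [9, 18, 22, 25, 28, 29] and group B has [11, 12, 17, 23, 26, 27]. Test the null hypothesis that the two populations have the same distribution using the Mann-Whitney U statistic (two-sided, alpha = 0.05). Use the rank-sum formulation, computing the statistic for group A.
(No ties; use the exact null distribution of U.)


Step 1: Combine and sort all 12 observations; assign midranks.
sorted (value, group): (9,X), (11,Y), (12,Y), (17,Y), (18,X), (22,X), (23,Y), (25,X), (26,Y), (27,Y), (28,X), (29,X)
ranks: 9->1, 11->2, 12->3, 17->4, 18->5, 22->6, 23->7, 25->8, 26->9, 27->10, 28->11, 29->12
Step 2: Rank sum for X: R1 = 1 + 5 + 6 + 8 + 11 + 12 = 43.
Step 3: U_X = R1 - n1(n1+1)/2 = 43 - 6*7/2 = 43 - 21 = 22.
       U_Y = n1*n2 - U_X = 36 - 22 = 14.
Step 4: No ties, so the exact null distribution of U (based on enumerating the C(12,6) = 924 equally likely rank assignments) gives the two-sided p-value.
Step 5: p-value = 0.588745; compare to alpha = 0.05. fail to reject H0.

U_X = 22, p = 0.588745, fail to reject H0 at alpha = 0.05.


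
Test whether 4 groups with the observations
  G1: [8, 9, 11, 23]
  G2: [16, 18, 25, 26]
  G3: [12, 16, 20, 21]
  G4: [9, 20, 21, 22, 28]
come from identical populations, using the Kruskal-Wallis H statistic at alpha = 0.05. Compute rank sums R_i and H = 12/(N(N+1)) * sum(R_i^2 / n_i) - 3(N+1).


Step 1: Combine all N = 17 observations and assign midranks.
sorted (value, group, rank): (8,G1,1), (9,G1,2.5), (9,G4,2.5), (11,G1,4), (12,G3,5), (16,G2,6.5), (16,G3,6.5), (18,G2,8), (20,G3,9.5), (20,G4,9.5), (21,G3,11.5), (21,G4,11.5), (22,G4,13), (23,G1,14), (25,G2,15), (26,G2,16), (28,G4,17)
Step 2: Sum ranks within each group.
R_1 = 21.5 (n_1 = 4)
R_2 = 45.5 (n_2 = 4)
R_3 = 32.5 (n_3 = 4)
R_4 = 53.5 (n_4 = 5)
Step 3: H = 12/(N(N+1)) * sum(R_i^2/n_i) - 3(N+1)
     = 12/(17*18) * (21.5^2/4 + 45.5^2/4 + 32.5^2/4 + 53.5^2/5) - 3*18
     = 0.039216 * 1469.64 - 54
     = 3.632843.
Step 4: Ties present; correction factor C = 1 - 24/(17^3 - 17) = 0.995098. Corrected H = 3.632843 / 0.995098 = 3.650739.
Step 5: Under H0, H ~ chi^2(3); p-value = 0.301732.
Step 6: alpha = 0.05. fail to reject H0.

H = 3.6507, df = 3, p = 0.301732, fail to reject H0.


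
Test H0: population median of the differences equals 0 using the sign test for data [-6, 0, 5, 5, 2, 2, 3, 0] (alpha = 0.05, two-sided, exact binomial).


Step 1: Discard zero differences. Original n = 8; n_eff = number of nonzero differences = 6.
Nonzero differences (with sign): -6, +5, +5, +2, +2, +3
Step 2: Count signs: positive = 5, negative = 1.
Step 3: Under H0: P(positive) = 0.5, so the number of positives S ~ Bin(6, 0.5).
Step 4: Two-sided exact p-value = sum of Bin(6,0.5) probabilities at or below the observed probability = 0.218750.
Step 5: alpha = 0.05. fail to reject H0.

n_eff = 6, pos = 5, neg = 1, p = 0.218750, fail to reject H0.


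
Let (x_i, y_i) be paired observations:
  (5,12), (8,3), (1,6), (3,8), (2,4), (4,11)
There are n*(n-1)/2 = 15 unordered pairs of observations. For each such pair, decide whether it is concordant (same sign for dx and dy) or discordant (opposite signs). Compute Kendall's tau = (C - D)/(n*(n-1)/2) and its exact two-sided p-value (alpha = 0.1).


Step 1: Enumerate the 15 unordered pairs (i,j) with i<j and classify each by sign(x_j-x_i) * sign(y_j-y_i).
  (1,2):dx=+3,dy=-9->D; (1,3):dx=-4,dy=-6->C; (1,4):dx=-2,dy=-4->C; (1,5):dx=-3,dy=-8->C
  (1,6):dx=-1,dy=-1->C; (2,3):dx=-7,dy=+3->D; (2,4):dx=-5,dy=+5->D; (2,5):dx=-6,dy=+1->D
  (2,6):dx=-4,dy=+8->D; (3,4):dx=+2,dy=+2->C; (3,5):dx=+1,dy=-2->D; (3,6):dx=+3,dy=+5->C
  (4,5):dx=-1,dy=-4->C; (4,6):dx=+1,dy=+3->C; (5,6):dx=+2,dy=+7->C
Step 2: C = 9, D = 6, total pairs = 15.
Step 3: tau = (C - D)/(n(n-1)/2) = (9 - 6)/15 = 0.200000.
Step 4: Exact two-sided p-value (enumerate n! = 720 permutations of y under H0): p = 0.719444.
Step 5: alpha = 0.1. fail to reject H0.

tau_b = 0.2000 (C=9, D=6), p = 0.719444, fail to reject H0.


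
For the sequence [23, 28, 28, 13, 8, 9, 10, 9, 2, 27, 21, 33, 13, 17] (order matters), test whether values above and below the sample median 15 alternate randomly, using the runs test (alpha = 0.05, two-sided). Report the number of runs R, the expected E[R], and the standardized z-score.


Step 1: Compute median = 15; label A = above, B = below.
Labels in order: AAABBBBBBAAABA  (n_A = 7, n_B = 7)
Step 2: Count runs R = 5.
Step 3: Under H0 (random ordering), E[R] = 2*n_A*n_B/(n_A+n_B) + 1 = 2*7*7/14 + 1 = 8.0000.
        Var[R] = 2*n_A*n_B*(2*n_A*n_B - n_A - n_B) / ((n_A+n_B)^2 * (n_A+n_B-1)) = 8232/2548 = 3.2308.
        SD[R] = 1.7974.
Step 4: Continuity-corrected z = (R + 0.5 - E[R]) / SD[R] = (5 + 0.5 - 8.0000) / 1.7974 = -1.3909.
Step 5: Two-sided p-value via normal approximation = 2*(1 - Phi(|z|)) = 0.164264.
Step 6: alpha = 0.05. fail to reject H0.

R = 5, z = -1.3909, p = 0.164264, fail to reject H0.


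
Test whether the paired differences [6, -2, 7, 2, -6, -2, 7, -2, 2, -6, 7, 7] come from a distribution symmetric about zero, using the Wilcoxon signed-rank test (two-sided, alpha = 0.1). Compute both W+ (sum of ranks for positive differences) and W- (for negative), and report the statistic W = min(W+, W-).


Step 1: Drop any zero differences (none here) and take |d_i|.
|d| = [6, 2, 7, 2, 6, 2, 7, 2, 2, 6, 7, 7]
Step 2: Midrank |d_i| (ties get averaged ranks).
ranks: |6|->7, |2|->3, |7|->10.5, |2|->3, |6|->7, |2|->3, |7|->10.5, |2|->3, |2|->3, |6|->7, |7|->10.5, |7|->10.5
Step 3: Attach original signs; sum ranks with positive sign and with negative sign.
W+ = 7 + 10.5 + 3 + 10.5 + 3 + 10.5 + 10.5 = 55
W- = 3 + 7 + 3 + 3 + 7 = 23
(Check: W+ + W- = 78 should equal n(n+1)/2 = 78.)
Step 4: Test statistic W = min(W+, W-) = 23.
Step 5: Ties in |d|, so use the tie-corrected normal approximation.
        E[W] = n(n+1)/4 = 12*13/4 = 39.
        Tie groups: |d|=2 (t=5), |d|=6 (t=3), |d|=7 (t=4); sum(t^3 - t) = 204.
        Var[W] = n(n+1)(2n+1)/24 - sum(t^3-t)/48 = 3900/24 - 204/48 = 158.25.
        z = (W - E[W]) / sqrt(Var[W]) = (23 - 39) / 12.5797 = -1.2719.
        Two-sided p = 2*Phi(z) = 0.203414.
Step 6: alpha = 0.1. fail to reject H0.

W+ = 55, W- = 23, W = min = 23, p = 0.203414, fail to reject H0.


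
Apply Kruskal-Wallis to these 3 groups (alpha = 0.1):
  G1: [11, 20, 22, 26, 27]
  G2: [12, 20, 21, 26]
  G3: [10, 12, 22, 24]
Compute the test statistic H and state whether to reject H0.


Step 1: Combine all N = 13 observations and assign midranks.
sorted (value, group, rank): (10,G3,1), (11,G1,2), (12,G2,3.5), (12,G3,3.5), (20,G1,5.5), (20,G2,5.5), (21,G2,7), (22,G1,8.5), (22,G3,8.5), (24,G3,10), (26,G1,11.5), (26,G2,11.5), (27,G1,13)
Step 2: Sum ranks within each group.
R_1 = 40.5 (n_1 = 5)
R_2 = 27.5 (n_2 = 4)
R_3 = 23 (n_3 = 4)
Step 3: H = 12/(N(N+1)) * sum(R_i^2/n_i) - 3(N+1)
     = 12/(13*14) * (40.5^2/5 + 27.5^2/4 + 23^2/4) - 3*14
     = 0.065934 * 649.362 - 42
     = 0.815110.
Step 4: Ties present; correction factor C = 1 - 24/(13^3 - 13) = 0.989011. Corrected H = 0.815110 / 0.989011 = 0.824167.
Step 5: Under H0, H ~ chi^2(2); p-value = 0.662269.
Step 6: alpha = 0.1. fail to reject H0.

H = 0.8242, df = 2, p = 0.662269, fail to reject H0.


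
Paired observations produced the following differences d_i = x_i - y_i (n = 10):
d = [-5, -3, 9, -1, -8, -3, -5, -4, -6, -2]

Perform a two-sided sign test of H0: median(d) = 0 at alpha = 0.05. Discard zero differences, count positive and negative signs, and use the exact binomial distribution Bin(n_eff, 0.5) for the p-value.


Step 1: Discard zero differences. Original n = 10; n_eff = number of nonzero differences = 10.
Nonzero differences (with sign): -5, -3, +9, -1, -8, -3, -5, -4, -6, -2
Step 2: Count signs: positive = 1, negative = 9.
Step 3: Under H0: P(positive) = 0.5, so the number of positives S ~ Bin(10, 0.5).
Step 4: Two-sided exact p-value = sum of Bin(10,0.5) probabilities at or below the observed probability = 0.021484.
Step 5: alpha = 0.05. reject H0.

n_eff = 10, pos = 1, neg = 9, p = 0.021484, reject H0.


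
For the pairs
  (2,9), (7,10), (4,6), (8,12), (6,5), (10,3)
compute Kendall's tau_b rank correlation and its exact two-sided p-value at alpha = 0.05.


Step 1: Enumerate the 15 unordered pairs (i,j) with i<j and classify each by sign(x_j-x_i) * sign(y_j-y_i).
  (1,2):dx=+5,dy=+1->C; (1,3):dx=+2,dy=-3->D; (1,4):dx=+6,dy=+3->C; (1,5):dx=+4,dy=-4->D
  (1,6):dx=+8,dy=-6->D; (2,3):dx=-3,dy=-4->C; (2,4):dx=+1,dy=+2->C; (2,5):dx=-1,dy=-5->C
  (2,6):dx=+3,dy=-7->D; (3,4):dx=+4,dy=+6->C; (3,5):dx=+2,dy=-1->D; (3,6):dx=+6,dy=-3->D
  (4,5):dx=-2,dy=-7->C; (4,6):dx=+2,dy=-9->D; (5,6):dx=+4,dy=-2->D
Step 2: C = 7, D = 8, total pairs = 15.
Step 3: tau = (C - D)/(n(n-1)/2) = (7 - 8)/15 = -0.066667.
Step 4: Exact two-sided p-value (enumerate n! = 720 permutations of y under H0): p = 1.000000.
Step 5: alpha = 0.05. fail to reject H0.

tau_b = -0.0667 (C=7, D=8), p = 1.000000, fail to reject H0.


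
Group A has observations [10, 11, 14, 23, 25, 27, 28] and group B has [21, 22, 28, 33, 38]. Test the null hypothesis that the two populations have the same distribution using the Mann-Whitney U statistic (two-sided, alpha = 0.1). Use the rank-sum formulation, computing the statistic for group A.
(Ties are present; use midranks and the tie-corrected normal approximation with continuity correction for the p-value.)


Step 1: Combine and sort all 12 observations; assign midranks.
sorted (value, group): (10,X), (11,X), (14,X), (21,Y), (22,Y), (23,X), (25,X), (27,X), (28,X), (28,Y), (33,Y), (38,Y)
ranks: 10->1, 11->2, 14->3, 21->4, 22->5, 23->6, 25->7, 27->8, 28->9.5, 28->9.5, 33->11, 38->12
Step 2: Rank sum for X: R1 = 1 + 2 + 3 + 6 + 7 + 8 + 9.5 = 36.5.
Step 3: U_X = R1 - n1(n1+1)/2 = 36.5 - 7*8/2 = 36.5 - 28 = 8.5.
       U_Y = n1*n2 - U_X = 35 - 8.5 = 26.5.
Step 4: Ties are present, so use the tie-corrected normal approximation (with continuity correction) for the p-value.
Step 5: p-value = 0.166721; compare to alpha = 0.1. fail to reject H0.

U_X = 8.5, p = 0.166721, fail to reject H0 at alpha = 0.1.


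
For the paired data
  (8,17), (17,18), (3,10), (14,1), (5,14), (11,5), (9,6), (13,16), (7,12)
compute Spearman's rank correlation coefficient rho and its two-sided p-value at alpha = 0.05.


Step 1: Rank x and y separately (midranks; no ties here).
rank(x): 8->4, 17->9, 3->1, 14->8, 5->2, 11->6, 9->5, 13->7, 7->3
rank(y): 17->8, 18->9, 10->4, 1->1, 14->6, 5->2, 6->3, 16->7, 12->5
Step 2: d_i = R_x(i) - R_y(i); compute d_i^2.
  (4-8)^2=16, (9-9)^2=0, (1-4)^2=9, (8-1)^2=49, (2-6)^2=16, (6-2)^2=16, (5-3)^2=4, (7-7)^2=0, (3-5)^2=4
sum(d^2) = 114.
Step 3: rho = 1 - 6*114 / (9*(9^2 - 1)) = 1 - 684/720 = 0.050000.
Step 4: Under H0, t = rho * sqrt((n-2)/(1-rho^2)) = 0.1325 ~ t(7).
Step 5: Two-sided p-value from the t-distribution with 7 df = 0.898353.
Step 6: alpha = 0.05. fail to reject H0.

rho = 0.0500, p = 0.898353, fail to reject H0 at alpha = 0.05.


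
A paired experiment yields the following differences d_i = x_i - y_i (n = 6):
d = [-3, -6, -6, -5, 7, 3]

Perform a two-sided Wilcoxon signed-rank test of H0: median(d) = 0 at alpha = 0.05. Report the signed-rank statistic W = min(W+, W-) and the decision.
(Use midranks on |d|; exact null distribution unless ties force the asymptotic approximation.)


Step 1: Drop any zero differences (none here) and take |d_i|.
|d| = [3, 6, 6, 5, 7, 3]
Step 2: Midrank |d_i| (ties get averaged ranks).
ranks: |3|->1.5, |6|->4.5, |6|->4.5, |5|->3, |7|->6, |3|->1.5
Step 3: Attach original signs; sum ranks with positive sign and with negative sign.
W+ = 6 + 1.5 = 7.5
W- = 1.5 + 4.5 + 4.5 + 3 = 13.5
(Check: W+ + W- = 21 should equal n(n+1)/2 = 21.)
Step 4: Test statistic W = min(W+, W-) = 7.5.
Step 5: Ties in |d|, so use the tie-corrected normal approximation.
        E[W] = n(n+1)/4 = 6*7/4 = 10.5.
        Tie groups: |d|=3 (t=2), |d|=6 (t=2); sum(t^3 - t) = 12.
        Var[W] = n(n+1)(2n+1)/24 - sum(t^3-t)/48 = 546/24 - 12/48 = 22.5.
        z = (W - E[W]) / sqrt(Var[W]) = (7.5 - 10.5) / 4.7434 = -0.6325.
        Two-sided p = 2*Phi(z) = 0.527089.
Step 6: alpha = 0.05. fail to reject H0.

W+ = 7.5, W- = 13.5, W = min = 7.5, p = 0.527089, fail to reject H0.


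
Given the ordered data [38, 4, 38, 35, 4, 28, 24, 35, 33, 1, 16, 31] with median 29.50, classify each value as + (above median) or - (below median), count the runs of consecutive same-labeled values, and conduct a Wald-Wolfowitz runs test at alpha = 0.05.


Step 1: Compute median = 29.50; label A = above, B = below.
Labels in order: ABAABBBAABBA  (n_A = 6, n_B = 6)
Step 2: Count runs R = 7.
Step 3: Under H0 (random ordering), E[R] = 2*n_A*n_B/(n_A+n_B) + 1 = 2*6*6/12 + 1 = 7.0000.
        Var[R] = 2*n_A*n_B*(2*n_A*n_B - n_A - n_B) / ((n_A+n_B)^2 * (n_A+n_B-1)) = 4320/1584 = 2.7273.
        SD[R] = 1.6514.
Step 4: R = E[R], so z = 0 with no continuity correction.
Step 5: Two-sided p-value via normal approximation = 2*(1 - Phi(|z|)) = 1.000000.
Step 6: alpha = 0.05. fail to reject H0.

R = 7, z = 0.0000, p = 1.000000, fail to reject H0.


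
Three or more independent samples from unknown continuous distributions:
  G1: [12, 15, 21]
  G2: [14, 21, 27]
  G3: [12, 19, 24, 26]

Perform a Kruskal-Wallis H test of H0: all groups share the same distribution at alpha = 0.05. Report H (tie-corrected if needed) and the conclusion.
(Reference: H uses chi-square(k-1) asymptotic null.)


Step 1: Combine all N = 10 observations and assign midranks.
sorted (value, group, rank): (12,G1,1.5), (12,G3,1.5), (14,G2,3), (15,G1,4), (19,G3,5), (21,G1,6.5), (21,G2,6.5), (24,G3,8), (26,G3,9), (27,G2,10)
Step 2: Sum ranks within each group.
R_1 = 12 (n_1 = 3)
R_2 = 19.5 (n_2 = 3)
R_3 = 23.5 (n_3 = 4)
Step 3: H = 12/(N(N+1)) * sum(R_i^2/n_i) - 3(N+1)
     = 12/(10*11) * (12^2/3 + 19.5^2/3 + 23.5^2/4) - 3*11
     = 0.109091 * 312.812 - 33
     = 1.125000.
Step 4: Ties present; correction factor C = 1 - 12/(10^3 - 10) = 0.987879. Corrected H = 1.125000 / 0.987879 = 1.138804.
Step 5: Under H0, H ~ chi^2(2); p-value = 0.565864.
Step 6: alpha = 0.05. fail to reject H0.

H = 1.1388, df = 2, p = 0.565864, fail to reject H0.


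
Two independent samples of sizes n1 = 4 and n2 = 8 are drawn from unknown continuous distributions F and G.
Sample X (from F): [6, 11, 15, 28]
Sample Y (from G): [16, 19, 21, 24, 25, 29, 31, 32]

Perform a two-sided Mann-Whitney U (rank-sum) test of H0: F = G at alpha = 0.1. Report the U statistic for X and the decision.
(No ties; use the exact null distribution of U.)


Step 1: Combine and sort all 12 observations; assign midranks.
sorted (value, group): (6,X), (11,X), (15,X), (16,Y), (19,Y), (21,Y), (24,Y), (25,Y), (28,X), (29,Y), (31,Y), (32,Y)
ranks: 6->1, 11->2, 15->3, 16->4, 19->5, 21->6, 24->7, 25->8, 28->9, 29->10, 31->11, 32->12
Step 2: Rank sum for X: R1 = 1 + 2 + 3 + 9 = 15.
Step 3: U_X = R1 - n1(n1+1)/2 = 15 - 4*5/2 = 15 - 10 = 5.
       U_Y = n1*n2 - U_X = 32 - 5 = 27.
Step 4: No ties, so the exact null distribution of U (based on enumerating the C(12,4) = 495 equally likely rank assignments) gives the two-sided p-value.
Step 5: p-value = 0.072727; compare to alpha = 0.1. reject H0.

U_X = 5, p = 0.072727, reject H0 at alpha = 0.1.


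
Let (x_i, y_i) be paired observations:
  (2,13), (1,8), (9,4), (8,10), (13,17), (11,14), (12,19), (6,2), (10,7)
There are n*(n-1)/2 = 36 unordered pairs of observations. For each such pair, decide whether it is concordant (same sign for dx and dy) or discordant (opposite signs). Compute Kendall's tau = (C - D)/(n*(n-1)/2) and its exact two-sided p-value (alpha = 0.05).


Step 1: Enumerate the 36 unordered pairs (i,j) with i<j and classify each by sign(x_j-x_i) * sign(y_j-y_i).
  (1,2):dx=-1,dy=-5->C; (1,3):dx=+7,dy=-9->D; (1,4):dx=+6,dy=-3->D; (1,5):dx=+11,dy=+4->C
  (1,6):dx=+9,dy=+1->C; (1,7):dx=+10,dy=+6->C; (1,8):dx=+4,dy=-11->D; (1,9):dx=+8,dy=-6->D
  (2,3):dx=+8,dy=-4->D; (2,4):dx=+7,dy=+2->C; (2,5):dx=+12,dy=+9->C; (2,6):dx=+10,dy=+6->C
  (2,7):dx=+11,dy=+11->C; (2,8):dx=+5,dy=-6->D; (2,9):dx=+9,dy=-1->D; (3,4):dx=-1,dy=+6->D
  (3,5):dx=+4,dy=+13->C; (3,6):dx=+2,dy=+10->C; (3,7):dx=+3,dy=+15->C; (3,8):dx=-3,dy=-2->C
  (3,9):dx=+1,dy=+3->C; (4,5):dx=+5,dy=+7->C; (4,6):dx=+3,dy=+4->C; (4,7):dx=+4,dy=+9->C
  (4,8):dx=-2,dy=-8->C; (4,9):dx=+2,dy=-3->D; (5,6):dx=-2,dy=-3->C; (5,7):dx=-1,dy=+2->D
  (5,8):dx=-7,dy=-15->C; (5,9):dx=-3,dy=-10->C; (6,7):dx=+1,dy=+5->C; (6,8):dx=-5,dy=-12->C
  (6,9):dx=-1,dy=-7->C; (7,8):dx=-6,dy=-17->C; (7,9):dx=-2,dy=-12->C; (8,9):dx=+4,dy=+5->C
Step 2: C = 26, D = 10, total pairs = 36.
Step 3: tau = (C - D)/(n(n-1)/2) = (26 - 10)/36 = 0.444444.
Step 4: Exact two-sided p-value (enumerate n! = 362880 permutations of y under H0): p = 0.119439.
Step 5: alpha = 0.05. fail to reject H0.

tau_b = 0.4444 (C=26, D=10), p = 0.119439, fail to reject H0.


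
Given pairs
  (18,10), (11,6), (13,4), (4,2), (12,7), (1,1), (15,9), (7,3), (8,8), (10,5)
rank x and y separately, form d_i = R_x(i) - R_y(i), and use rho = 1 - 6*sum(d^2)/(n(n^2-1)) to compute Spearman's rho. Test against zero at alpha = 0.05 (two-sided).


Step 1: Rank x and y separately (midranks; no ties here).
rank(x): 18->10, 11->6, 13->8, 4->2, 12->7, 1->1, 15->9, 7->3, 8->4, 10->5
rank(y): 10->10, 6->6, 4->4, 2->2, 7->7, 1->1, 9->9, 3->3, 8->8, 5->5
Step 2: d_i = R_x(i) - R_y(i); compute d_i^2.
  (10-10)^2=0, (6-6)^2=0, (8-4)^2=16, (2-2)^2=0, (7-7)^2=0, (1-1)^2=0, (9-9)^2=0, (3-3)^2=0, (4-8)^2=16, (5-5)^2=0
sum(d^2) = 32.
Step 3: rho = 1 - 6*32 / (10*(10^2 - 1)) = 1 - 192/990 = 0.806061.
Step 4: Under H0, t = rho * sqrt((n-2)/(1-rho^2)) = 3.8522 ~ t(8).
Step 5: Two-sided p-value from the t-distribution with 8 df = 0.004862.
Step 6: alpha = 0.05. reject H0.

rho = 0.8061, p = 0.004862, reject H0 at alpha = 0.05.


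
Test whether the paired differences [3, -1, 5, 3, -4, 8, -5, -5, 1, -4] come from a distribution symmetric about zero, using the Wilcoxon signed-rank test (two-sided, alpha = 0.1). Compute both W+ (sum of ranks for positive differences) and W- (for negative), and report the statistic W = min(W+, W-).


Step 1: Drop any zero differences (none here) and take |d_i|.
|d| = [3, 1, 5, 3, 4, 8, 5, 5, 1, 4]
Step 2: Midrank |d_i| (ties get averaged ranks).
ranks: |3|->3.5, |1|->1.5, |5|->8, |3|->3.5, |4|->5.5, |8|->10, |5|->8, |5|->8, |1|->1.5, |4|->5.5
Step 3: Attach original signs; sum ranks with positive sign and with negative sign.
W+ = 3.5 + 8 + 3.5 + 10 + 1.5 = 26.5
W- = 1.5 + 5.5 + 8 + 8 + 5.5 = 28.5
(Check: W+ + W- = 55 should equal n(n+1)/2 = 55.)
Step 4: Test statistic W = min(W+, W-) = 26.5.
Step 5: Ties in |d|, so use the tie-corrected normal approximation.
        E[W] = n(n+1)/4 = 10*11/4 = 27.5.
        Tie groups: |d|=1 (t=2), |d|=3 (t=2), |d|=4 (t=2), |d|=5 (t=3); sum(t^3 - t) = 42.
        Var[W] = n(n+1)(2n+1)/24 - sum(t^3-t)/48 = 2310/24 - 42/48 = 95.375.
        z = (W - E[W]) / sqrt(Var[W]) = (26.5 - 27.5) / 9.7660 = -0.1024.
        Two-sided p = 2*Phi(z) = 0.918442.
Step 6: alpha = 0.1. fail to reject H0.

W+ = 26.5, W- = 28.5, W = min = 26.5, p = 0.918442, fail to reject H0.


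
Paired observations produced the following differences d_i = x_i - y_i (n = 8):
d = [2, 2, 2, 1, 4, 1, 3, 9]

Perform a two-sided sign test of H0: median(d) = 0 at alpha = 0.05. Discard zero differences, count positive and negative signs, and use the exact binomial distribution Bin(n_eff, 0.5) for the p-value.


Step 1: Discard zero differences. Original n = 8; n_eff = number of nonzero differences = 8.
Nonzero differences (with sign): +2, +2, +2, +1, +4, +1, +3, +9
Step 2: Count signs: positive = 8, negative = 0.
Step 3: Under H0: P(positive) = 0.5, so the number of positives S ~ Bin(8, 0.5).
Step 4: Two-sided exact p-value = sum of Bin(8,0.5) probabilities at or below the observed probability = 0.007812.
Step 5: alpha = 0.05. reject H0.

n_eff = 8, pos = 8, neg = 0, p = 0.007812, reject H0.


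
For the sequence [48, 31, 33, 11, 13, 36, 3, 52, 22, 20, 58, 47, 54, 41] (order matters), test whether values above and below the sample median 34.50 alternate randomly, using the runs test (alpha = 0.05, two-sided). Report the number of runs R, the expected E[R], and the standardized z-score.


Step 1: Compute median = 34.50; label A = above, B = below.
Labels in order: ABBBBABABBAAAA  (n_A = 7, n_B = 7)
Step 2: Count runs R = 7.
Step 3: Under H0 (random ordering), E[R] = 2*n_A*n_B/(n_A+n_B) + 1 = 2*7*7/14 + 1 = 8.0000.
        Var[R] = 2*n_A*n_B*(2*n_A*n_B - n_A - n_B) / ((n_A+n_B)^2 * (n_A+n_B-1)) = 8232/2548 = 3.2308.
        SD[R] = 1.7974.
Step 4: Continuity-corrected z = (R + 0.5 - E[R]) / SD[R] = (7 + 0.5 - 8.0000) / 1.7974 = -0.2782.
Step 5: Two-sided p-value via normal approximation = 2*(1 - Phi(|z|)) = 0.780879.
Step 6: alpha = 0.05. fail to reject H0.

R = 7, z = -0.2782, p = 0.780879, fail to reject H0.


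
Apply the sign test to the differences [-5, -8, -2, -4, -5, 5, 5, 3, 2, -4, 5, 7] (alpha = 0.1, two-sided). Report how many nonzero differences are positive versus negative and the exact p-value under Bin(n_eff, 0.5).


Step 1: Discard zero differences. Original n = 12; n_eff = number of nonzero differences = 12.
Nonzero differences (with sign): -5, -8, -2, -4, -5, +5, +5, +3, +2, -4, +5, +7
Step 2: Count signs: positive = 6, negative = 6.
Step 3: Under H0: P(positive) = 0.5, so the number of positives S ~ Bin(12, 0.5).
Step 4: Two-sided exact p-value = sum of Bin(12,0.5) probabilities at or below the observed probability = 1.000000.
Step 5: alpha = 0.1. fail to reject H0.

n_eff = 12, pos = 6, neg = 6, p = 1.000000, fail to reject H0.


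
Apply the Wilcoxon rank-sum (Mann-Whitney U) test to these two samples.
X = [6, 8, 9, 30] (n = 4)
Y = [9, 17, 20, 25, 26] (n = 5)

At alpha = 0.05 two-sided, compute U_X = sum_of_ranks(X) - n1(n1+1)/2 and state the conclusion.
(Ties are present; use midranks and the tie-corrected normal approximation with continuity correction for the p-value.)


Step 1: Combine and sort all 9 observations; assign midranks.
sorted (value, group): (6,X), (8,X), (9,X), (9,Y), (17,Y), (20,Y), (25,Y), (26,Y), (30,X)
ranks: 6->1, 8->2, 9->3.5, 9->3.5, 17->5, 20->6, 25->7, 26->8, 30->9
Step 2: Rank sum for X: R1 = 1 + 2 + 3.5 + 9 = 15.5.
Step 3: U_X = R1 - n1(n1+1)/2 = 15.5 - 4*5/2 = 15.5 - 10 = 5.5.
       U_Y = n1*n2 - U_X = 20 - 5.5 = 14.5.
Step 4: Ties are present, so use the tie-corrected normal approximation (with continuity correction) for the p-value.
Step 5: p-value = 0.325163; compare to alpha = 0.05. fail to reject H0.

U_X = 5.5, p = 0.325163, fail to reject H0 at alpha = 0.05.


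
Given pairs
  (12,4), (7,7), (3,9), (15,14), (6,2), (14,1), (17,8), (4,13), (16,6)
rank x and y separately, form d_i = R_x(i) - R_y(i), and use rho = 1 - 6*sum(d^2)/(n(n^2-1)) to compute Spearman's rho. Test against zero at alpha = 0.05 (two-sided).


Step 1: Rank x and y separately (midranks; no ties here).
rank(x): 12->5, 7->4, 3->1, 15->7, 6->3, 14->6, 17->9, 4->2, 16->8
rank(y): 4->3, 7->5, 9->7, 14->9, 2->2, 1->1, 8->6, 13->8, 6->4
Step 2: d_i = R_x(i) - R_y(i); compute d_i^2.
  (5-3)^2=4, (4-5)^2=1, (1-7)^2=36, (7-9)^2=4, (3-2)^2=1, (6-1)^2=25, (9-6)^2=9, (2-8)^2=36, (8-4)^2=16
sum(d^2) = 132.
Step 3: rho = 1 - 6*132 / (9*(9^2 - 1)) = 1 - 792/720 = -0.100000.
Step 4: Under H0, t = rho * sqrt((n-2)/(1-rho^2)) = -0.2659 ~ t(7).
Step 5: Two-sided p-value from the t-distribution with 7 df = 0.797972.
Step 6: alpha = 0.05. fail to reject H0.

rho = -0.1000, p = 0.797972, fail to reject H0 at alpha = 0.05.


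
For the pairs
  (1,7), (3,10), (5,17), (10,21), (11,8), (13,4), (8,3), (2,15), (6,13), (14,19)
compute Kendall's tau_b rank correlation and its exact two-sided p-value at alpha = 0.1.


Step 1: Enumerate the 45 unordered pairs (i,j) with i<j and classify each by sign(x_j-x_i) * sign(y_j-y_i).
  (1,2):dx=+2,dy=+3->C; (1,3):dx=+4,dy=+10->C; (1,4):dx=+9,dy=+14->C; (1,5):dx=+10,dy=+1->C
  (1,6):dx=+12,dy=-3->D; (1,7):dx=+7,dy=-4->D; (1,8):dx=+1,dy=+8->C; (1,9):dx=+5,dy=+6->C
  (1,10):dx=+13,dy=+12->C; (2,3):dx=+2,dy=+7->C; (2,4):dx=+7,dy=+11->C; (2,5):dx=+8,dy=-2->D
  (2,6):dx=+10,dy=-6->D; (2,7):dx=+5,dy=-7->D; (2,8):dx=-1,dy=+5->D; (2,9):dx=+3,dy=+3->C
  (2,10):dx=+11,dy=+9->C; (3,4):dx=+5,dy=+4->C; (3,5):dx=+6,dy=-9->D; (3,6):dx=+8,dy=-13->D
  (3,7):dx=+3,dy=-14->D; (3,8):dx=-3,dy=-2->C; (3,9):dx=+1,dy=-4->D; (3,10):dx=+9,dy=+2->C
  (4,5):dx=+1,dy=-13->D; (4,6):dx=+3,dy=-17->D; (4,7):dx=-2,dy=-18->C; (4,8):dx=-8,dy=-6->C
  (4,9):dx=-4,dy=-8->C; (4,10):dx=+4,dy=-2->D; (5,6):dx=+2,dy=-4->D; (5,7):dx=-3,dy=-5->C
  (5,8):dx=-9,dy=+7->D; (5,9):dx=-5,dy=+5->D; (5,10):dx=+3,dy=+11->C; (6,7):dx=-5,dy=-1->C
  (6,8):dx=-11,dy=+11->D; (6,9):dx=-7,dy=+9->D; (6,10):dx=+1,dy=+15->C; (7,8):dx=-6,dy=+12->D
  (7,9):dx=-2,dy=+10->D; (7,10):dx=+6,dy=+16->C; (8,9):dx=+4,dy=-2->D; (8,10):dx=+12,dy=+4->C
  (9,10):dx=+8,dy=+6->C
Step 2: C = 24, D = 21, total pairs = 45.
Step 3: tau = (C - D)/(n(n-1)/2) = (24 - 21)/45 = 0.066667.
Step 4: Exact two-sided p-value (enumerate n! = 3628800 permutations of y under H0): p = 0.861801.
Step 5: alpha = 0.1. fail to reject H0.

tau_b = 0.0667 (C=24, D=21), p = 0.861801, fail to reject H0.


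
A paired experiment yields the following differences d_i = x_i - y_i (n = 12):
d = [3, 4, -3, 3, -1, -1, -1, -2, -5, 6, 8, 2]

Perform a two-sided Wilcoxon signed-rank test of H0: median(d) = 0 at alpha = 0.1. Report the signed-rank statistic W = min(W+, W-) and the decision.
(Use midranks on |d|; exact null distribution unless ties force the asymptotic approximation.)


Step 1: Drop any zero differences (none here) and take |d_i|.
|d| = [3, 4, 3, 3, 1, 1, 1, 2, 5, 6, 8, 2]
Step 2: Midrank |d_i| (ties get averaged ranks).
ranks: |3|->7, |4|->9, |3|->7, |3|->7, |1|->2, |1|->2, |1|->2, |2|->4.5, |5|->10, |6|->11, |8|->12, |2|->4.5
Step 3: Attach original signs; sum ranks with positive sign and with negative sign.
W+ = 7 + 9 + 7 + 11 + 12 + 4.5 = 50.5
W- = 7 + 2 + 2 + 2 + 4.5 + 10 = 27.5
(Check: W+ + W- = 78 should equal n(n+1)/2 = 78.)
Step 4: Test statistic W = min(W+, W-) = 27.5.
Step 5: Ties in |d|, so use the tie-corrected normal approximation.
        E[W] = n(n+1)/4 = 12*13/4 = 39.
        Tie groups: |d|=1 (t=3), |d|=2 (t=2), |d|=3 (t=3); sum(t^3 - t) = 54.
        Var[W] = n(n+1)(2n+1)/24 - sum(t^3-t)/48 = 3900/24 - 54/48 = 161.375.
        z = (W - E[W]) / sqrt(Var[W]) = (27.5 - 39) / 12.7033 = -0.9053.
        Two-sided p = 2*Phi(z) = 0.365321.
Step 6: alpha = 0.1. fail to reject H0.

W+ = 50.5, W- = 27.5, W = min = 27.5, p = 0.365321, fail to reject H0.


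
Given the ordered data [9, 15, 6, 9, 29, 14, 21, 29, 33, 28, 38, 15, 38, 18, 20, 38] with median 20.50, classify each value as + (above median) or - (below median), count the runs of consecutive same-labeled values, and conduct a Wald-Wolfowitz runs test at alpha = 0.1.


Step 1: Compute median = 20.50; label A = above, B = below.
Labels in order: BBBBABAAAAABABBA  (n_A = 8, n_B = 8)
Step 2: Count runs R = 8.
Step 3: Under H0 (random ordering), E[R] = 2*n_A*n_B/(n_A+n_B) + 1 = 2*8*8/16 + 1 = 9.0000.
        Var[R] = 2*n_A*n_B*(2*n_A*n_B - n_A - n_B) / ((n_A+n_B)^2 * (n_A+n_B-1)) = 14336/3840 = 3.7333.
        SD[R] = 1.9322.
Step 4: Continuity-corrected z = (R + 0.5 - E[R]) / SD[R] = (8 + 0.5 - 9.0000) / 1.9322 = -0.2588.
Step 5: Two-sided p-value via normal approximation = 2*(1 - Phi(|z|)) = 0.795809.
Step 6: alpha = 0.1. fail to reject H0.

R = 8, z = -0.2588, p = 0.795809, fail to reject H0.


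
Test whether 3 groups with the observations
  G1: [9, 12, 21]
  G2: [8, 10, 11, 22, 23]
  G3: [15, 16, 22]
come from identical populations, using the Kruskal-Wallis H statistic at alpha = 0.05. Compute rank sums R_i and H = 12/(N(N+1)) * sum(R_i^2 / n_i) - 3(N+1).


Step 1: Combine all N = 11 observations and assign midranks.
sorted (value, group, rank): (8,G2,1), (9,G1,2), (10,G2,3), (11,G2,4), (12,G1,5), (15,G3,6), (16,G3,7), (21,G1,8), (22,G2,9.5), (22,G3,9.5), (23,G2,11)
Step 2: Sum ranks within each group.
R_1 = 15 (n_1 = 3)
R_2 = 28.5 (n_2 = 5)
R_3 = 22.5 (n_3 = 3)
Step 3: H = 12/(N(N+1)) * sum(R_i^2/n_i) - 3(N+1)
     = 12/(11*12) * (15^2/3 + 28.5^2/5 + 22.5^2/3) - 3*12
     = 0.090909 * 406.2 - 36
     = 0.927273.
Step 4: Ties present; correction factor C = 1 - 6/(11^3 - 11) = 0.995455. Corrected H = 0.927273 / 0.995455 = 0.931507.
Step 5: Under H0, H ~ chi^2(2); p-value = 0.627662.
Step 6: alpha = 0.05. fail to reject H0.

H = 0.9315, df = 2, p = 0.627662, fail to reject H0.


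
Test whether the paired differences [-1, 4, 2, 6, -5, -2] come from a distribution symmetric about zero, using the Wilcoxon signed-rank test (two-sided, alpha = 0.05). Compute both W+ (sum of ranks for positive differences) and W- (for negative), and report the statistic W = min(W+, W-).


Step 1: Drop any zero differences (none here) and take |d_i|.
|d| = [1, 4, 2, 6, 5, 2]
Step 2: Midrank |d_i| (ties get averaged ranks).
ranks: |1|->1, |4|->4, |2|->2.5, |6|->6, |5|->5, |2|->2.5
Step 3: Attach original signs; sum ranks with positive sign and with negative sign.
W+ = 4 + 2.5 + 6 = 12.5
W- = 1 + 5 + 2.5 = 8.5
(Check: W+ + W- = 21 should equal n(n+1)/2 = 21.)
Step 4: Test statistic W = min(W+, W-) = 8.5.
Step 5: Ties in |d|, so use the tie-corrected normal approximation.
        E[W] = n(n+1)/4 = 6*7/4 = 10.5.
        Tie groups: |d|=2 (t=2); sum(t^3 - t) = 6.
        Var[W] = n(n+1)(2n+1)/24 - sum(t^3-t)/48 = 546/24 - 6/48 = 22.625.
        z = (W - E[W]) / sqrt(Var[W]) = (8.5 - 10.5) / 4.7566 = -0.4205.
        Two-sided p = 2*Phi(z) = 0.674142.
Step 6: alpha = 0.05. fail to reject H0.

W+ = 12.5, W- = 8.5, W = min = 8.5, p = 0.674142, fail to reject H0.


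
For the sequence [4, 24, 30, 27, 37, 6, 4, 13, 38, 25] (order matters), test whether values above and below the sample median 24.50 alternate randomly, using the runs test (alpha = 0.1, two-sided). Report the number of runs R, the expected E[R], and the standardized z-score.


Step 1: Compute median = 24.50; label A = above, B = below.
Labels in order: BBAAABBBAA  (n_A = 5, n_B = 5)
Step 2: Count runs R = 4.
Step 3: Under H0 (random ordering), E[R] = 2*n_A*n_B/(n_A+n_B) + 1 = 2*5*5/10 + 1 = 6.0000.
        Var[R] = 2*n_A*n_B*(2*n_A*n_B - n_A - n_B) / ((n_A+n_B)^2 * (n_A+n_B-1)) = 2000/900 = 2.2222.
        SD[R] = 1.4907.
Step 4: Continuity-corrected z = (R + 0.5 - E[R]) / SD[R] = (4 + 0.5 - 6.0000) / 1.4907 = -1.0062.
Step 5: Two-sided p-value via normal approximation = 2*(1 - Phi(|z|)) = 0.314305.
Step 6: alpha = 0.1. fail to reject H0.

R = 4, z = -1.0062, p = 0.314305, fail to reject H0.


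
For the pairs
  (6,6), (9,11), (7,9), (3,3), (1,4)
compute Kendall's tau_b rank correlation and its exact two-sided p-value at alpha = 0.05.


Step 1: Enumerate the 10 unordered pairs (i,j) with i<j and classify each by sign(x_j-x_i) * sign(y_j-y_i).
  (1,2):dx=+3,dy=+5->C; (1,3):dx=+1,dy=+3->C; (1,4):dx=-3,dy=-3->C; (1,5):dx=-5,dy=-2->C
  (2,3):dx=-2,dy=-2->C; (2,4):dx=-6,dy=-8->C; (2,5):dx=-8,dy=-7->C; (3,4):dx=-4,dy=-6->C
  (3,5):dx=-6,dy=-5->C; (4,5):dx=-2,dy=+1->D
Step 2: C = 9, D = 1, total pairs = 10.
Step 3: tau = (C - D)/(n(n-1)/2) = (9 - 1)/10 = 0.800000.
Step 4: Exact two-sided p-value (enumerate n! = 120 permutations of y under H0): p = 0.083333.
Step 5: alpha = 0.05. fail to reject H0.

tau_b = 0.8000 (C=9, D=1), p = 0.083333, fail to reject H0.


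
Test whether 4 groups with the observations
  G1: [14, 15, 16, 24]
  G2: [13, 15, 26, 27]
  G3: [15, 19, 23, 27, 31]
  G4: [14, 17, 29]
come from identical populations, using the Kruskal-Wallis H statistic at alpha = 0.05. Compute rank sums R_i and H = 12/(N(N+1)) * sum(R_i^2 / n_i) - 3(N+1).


Step 1: Combine all N = 16 observations and assign midranks.
sorted (value, group, rank): (13,G2,1), (14,G1,2.5), (14,G4,2.5), (15,G1,5), (15,G2,5), (15,G3,5), (16,G1,7), (17,G4,8), (19,G3,9), (23,G3,10), (24,G1,11), (26,G2,12), (27,G2,13.5), (27,G3,13.5), (29,G4,15), (31,G3,16)
Step 2: Sum ranks within each group.
R_1 = 25.5 (n_1 = 4)
R_2 = 31.5 (n_2 = 4)
R_3 = 53.5 (n_3 = 5)
R_4 = 25.5 (n_4 = 3)
Step 3: H = 12/(N(N+1)) * sum(R_i^2/n_i) - 3(N+1)
     = 12/(16*17) * (25.5^2/4 + 31.5^2/4 + 53.5^2/5 + 25.5^2/3) - 3*17
     = 0.044118 * 1199.83 - 51
     = 1.933456.
Step 4: Ties present; correction factor C = 1 - 36/(16^3 - 16) = 0.991176. Corrected H = 1.933456 / 0.991176 = 1.950668.
Step 5: Under H0, H ~ chi^2(3); p-value = 0.582709.
Step 6: alpha = 0.05. fail to reject H0.

H = 1.9507, df = 3, p = 0.582709, fail to reject H0.


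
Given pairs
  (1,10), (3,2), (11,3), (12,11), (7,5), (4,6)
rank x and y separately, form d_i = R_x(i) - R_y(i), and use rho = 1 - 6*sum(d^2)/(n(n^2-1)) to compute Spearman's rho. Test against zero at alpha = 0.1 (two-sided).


Step 1: Rank x and y separately (midranks; no ties here).
rank(x): 1->1, 3->2, 11->5, 12->6, 7->4, 4->3
rank(y): 10->5, 2->1, 3->2, 11->6, 5->3, 6->4
Step 2: d_i = R_x(i) - R_y(i); compute d_i^2.
  (1-5)^2=16, (2-1)^2=1, (5-2)^2=9, (6-6)^2=0, (4-3)^2=1, (3-4)^2=1
sum(d^2) = 28.
Step 3: rho = 1 - 6*28 / (6*(6^2 - 1)) = 1 - 168/210 = 0.200000.
Step 4: Under H0, t = rho * sqrt((n-2)/(1-rho^2)) = 0.4082 ~ t(4).
Step 5: Two-sided p-value from the t-distribution with 4 df = 0.704000.
Step 6: alpha = 0.1. fail to reject H0.

rho = 0.2000, p = 0.704000, fail to reject H0 at alpha = 0.1.


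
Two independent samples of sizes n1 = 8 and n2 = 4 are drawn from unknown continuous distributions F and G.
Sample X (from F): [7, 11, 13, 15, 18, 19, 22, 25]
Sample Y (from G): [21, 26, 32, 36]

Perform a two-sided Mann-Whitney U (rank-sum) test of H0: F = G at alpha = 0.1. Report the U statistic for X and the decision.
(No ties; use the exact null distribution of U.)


Step 1: Combine and sort all 12 observations; assign midranks.
sorted (value, group): (7,X), (11,X), (13,X), (15,X), (18,X), (19,X), (21,Y), (22,X), (25,X), (26,Y), (32,Y), (36,Y)
ranks: 7->1, 11->2, 13->3, 15->4, 18->5, 19->6, 21->7, 22->8, 25->9, 26->10, 32->11, 36->12
Step 2: Rank sum for X: R1 = 1 + 2 + 3 + 4 + 5 + 6 + 8 + 9 = 38.
Step 3: U_X = R1 - n1(n1+1)/2 = 38 - 8*9/2 = 38 - 36 = 2.
       U_Y = n1*n2 - U_X = 32 - 2 = 30.
Step 4: No ties, so the exact null distribution of U (based on enumerating the C(12,8) = 495 equally likely rank assignments) gives the two-sided p-value.
Step 5: p-value = 0.016162; compare to alpha = 0.1. reject H0.

U_X = 2, p = 0.016162, reject H0 at alpha = 0.1.


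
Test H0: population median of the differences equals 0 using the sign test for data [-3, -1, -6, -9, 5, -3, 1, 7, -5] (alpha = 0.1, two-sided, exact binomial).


Step 1: Discard zero differences. Original n = 9; n_eff = number of nonzero differences = 9.
Nonzero differences (with sign): -3, -1, -6, -9, +5, -3, +1, +7, -5
Step 2: Count signs: positive = 3, negative = 6.
Step 3: Under H0: P(positive) = 0.5, so the number of positives S ~ Bin(9, 0.5).
Step 4: Two-sided exact p-value = sum of Bin(9,0.5) probabilities at or below the observed probability = 0.507812.
Step 5: alpha = 0.1. fail to reject H0.

n_eff = 9, pos = 3, neg = 6, p = 0.507812, fail to reject H0.


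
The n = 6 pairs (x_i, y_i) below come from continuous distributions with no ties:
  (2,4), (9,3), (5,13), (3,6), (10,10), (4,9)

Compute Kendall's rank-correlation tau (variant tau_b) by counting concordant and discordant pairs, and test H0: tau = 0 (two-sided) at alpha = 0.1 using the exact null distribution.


Step 1: Enumerate the 15 unordered pairs (i,j) with i<j and classify each by sign(x_j-x_i) * sign(y_j-y_i).
  (1,2):dx=+7,dy=-1->D; (1,3):dx=+3,dy=+9->C; (1,4):dx=+1,dy=+2->C; (1,5):dx=+8,dy=+6->C
  (1,6):dx=+2,dy=+5->C; (2,3):dx=-4,dy=+10->D; (2,4):dx=-6,dy=+3->D; (2,5):dx=+1,dy=+7->C
  (2,6):dx=-5,dy=+6->D; (3,4):dx=-2,dy=-7->C; (3,5):dx=+5,dy=-3->D; (3,6):dx=-1,dy=-4->C
  (4,5):dx=+7,dy=+4->C; (4,6):dx=+1,dy=+3->C; (5,6):dx=-6,dy=-1->C
Step 2: C = 10, D = 5, total pairs = 15.
Step 3: tau = (C - D)/(n(n-1)/2) = (10 - 5)/15 = 0.333333.
Step 4: Exact two-sided p-value (enumerate n! = 720 permutations of y under H0): p = 0.469444.
Step 5: alpha = 0.1. fail to reject H0.

tau_b = 0.3333 (C=10, D=5), p = 0.469444, fail to reject H0.
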